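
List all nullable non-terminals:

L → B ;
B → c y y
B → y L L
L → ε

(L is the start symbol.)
ε-productions: L → ε
So L is immediately nullable.
No further non-terminal can be added: every production for the remaining non-terminals contains a terminal or a non-nullable non-terminal.
Nullable = { 'L' }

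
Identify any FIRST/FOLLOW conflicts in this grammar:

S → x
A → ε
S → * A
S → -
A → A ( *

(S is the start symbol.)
A FIRST/FOLLOW conflict occurs when a non-terminal N has a nullable alternative N → β (β ⇒* ε) and another alternative N → α with FIRST(α) ∩ FOLLOW(N) ≠ ∅: on such a lookahead the parser cannot decide between expanding α and letting N vanish via β.

Nullable non-terminals: A.
FIRST sets used below: FIRST(A) = { '(', ε }

A: nullable alternative(s) A → ε; FOLLOW(A) = { $, '(' }
  A → ε: FIRST \ {ε} = { } — this is the only nullable alternative, skip
  A → A ( *: FIRST \ {ε} = { '(' } — overlaps FOLLOW(A) on { '(' }: CONFLICT

S has no nullable alternative, so no FIRST/FOLLOW check is needed there.

So the grammar has 1 FIRST/FOLLOW conflict (marked CONFLICT above).

Answer: Yes. A → A '(' '*' with FOLLOW(A) on { '(' }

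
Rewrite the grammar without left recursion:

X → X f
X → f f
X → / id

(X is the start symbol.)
X is directly left-recursive. The standard transformation for
  A → A α₁ | ... | A α_m | β₁ | ... | β_n
is
  A  → β₁ A' | ... | β_n A'
  A' → α₁ A' | ... | α_m A' | ε

X → f f becomes X → f f X'
X → / id becomes X → / id X'
X → X f becomes X' → f X'
Add X' → ε

Resulting grammar:
X → f f X'
X → / id X'
X' → f X'
X' → ε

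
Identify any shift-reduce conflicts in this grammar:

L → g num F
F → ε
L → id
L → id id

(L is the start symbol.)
Yes — I3: [L → id .] vs [L → id . id]

A shift-reduce conflict occurs when an LR(0) state has both:
  - a complete (reduce) item [A → α .] (dot at the end), and
  - a shift item [B → β . c γ] (dot before a terminal).

Augment with L' → L and build the canonical LR(0) collection (I0 = CLOSURE({[L' → . L]}), then GOTO on every symbol after a dot until no new states appear). It has 7 states:
  I0: { [L → . g num F], [L → . id id], [L → . id], [L' → . L] }  — shift
  I1: { [L' → L .] }  — accept
  I2: { [L → g . num F] }  — shift
  I3: { [L → id . id], [L → id .] }  — shift, reduce
  I4: { [L → id id .] }  — reduce
  I5: { [F → .], [L → g num . F] }  — reduce
  I6: { [L → g num F .] }  — reduce

I3 contains reduce item [L → id .] and shift item [L → id . id] — shift-reduce conflict.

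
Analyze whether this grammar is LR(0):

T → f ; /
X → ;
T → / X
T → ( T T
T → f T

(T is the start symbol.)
A grammar is LR(0) if no state in the canonical LR(0) collection has:
  - both a shift item (dot before a terminal) and a complete item (shift-reduce conflict), or
  - two or more complete items (reduce-reduce conflict; the accept item [T' → T .] counts as a complete item here).

Augment with T' → T and build the canonical LR(0) collection (I0 = CLOSURE({[T' → . T]}), then GOTO on every symbol after a dot until no new states appear). It has 12 states:
  I0: { [T → . ( T T], [T → . / X], [T → . f ; /], [T → . f T], [T' → . T] }  — shift
  I1: { [T → ( . T T], [T → . ( T T], [T → . / X], [T → . f ; /], [T → . f T] }  — shift
  I2: { [T → / . X], [X → . ;] }  — shift
  I3: { [T' → T .] }  — accept
  I4: { [T → . ( T T], [T → . / X], [T → . f ; /], [T → . f T], [T → f . ; /], [T → f . T] }  — shift
  I5: { [T → f ; . /] }  — shift
  I6: { [T → f T .] }  — reduce
  I7: { [T → f ; / .] }  — reduce
  I8: { [X → ; .] }  — reduce
  I9: { [T → / X .] }  — reduce
  I10: { [T → ( T . T], [T → . ( T T], [T → . / X], [T → . f ; /], [T → . f T] }  — shift
  I11: { [T → ( T T .] }  — reduce

Every state is either a pure shift/goto state or contains exactly one complete item and nothing to shift — no conflicts. The grammar is LR(0).

Answer: Yes, the grammar is LR(0)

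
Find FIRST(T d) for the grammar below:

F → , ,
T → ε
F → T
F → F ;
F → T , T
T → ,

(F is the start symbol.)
{ ',', 'd' }

FIRST sets of the non-terminals involved (from the grammar, by fixed-point iteration):
  FIRST(T) = { ',', ε }

To compute FIRST(T d), process the symbols left to right:
Symbol T is a non-terminal. Add FIRST(T) \ {ε} = { ',' }
T is nullable (ε ∈ FIRST(T)), continue to the next symbol.
Symbol d is a terminal. Add 'd' and stop.
FIRST(T d) = { ',', 'd' }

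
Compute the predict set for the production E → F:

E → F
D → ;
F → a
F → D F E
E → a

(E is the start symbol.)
{ ';', 'a' }

PREDICT(E → F) = (FIRST(RHS) \ {ε}) ∪ (FOLLOW(E) if ε ∈ FIRST(RHS), i.e. RHS ⇒* ε)
FIRST(F) = { ';', 'a' }
FIRST(F) = { ';', 'a' }
ε ∉ FIRST(F), so FOLLOW(E) is not added.
PREDICT(E → F) = { ';', 'a' }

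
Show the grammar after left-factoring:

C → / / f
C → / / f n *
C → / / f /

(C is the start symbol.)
Left-factoring transforms A → αβ₁ | αβ₂ into A → αA' and A' → β₁ | β₂
(α is the longest common prefix among the alternatives). Repeat until
no nonterminal has two alternatives with a common prefix.

Round 1: C has alternatives sharing prefix '/ / f'. Introduce C': C → / / f C'
  Add: C' → ε
  Add: C' → n *
  Add: C' → /

No remaining common prefixes — done.

Resulting grammar:
C → / / f C'
C' → ε
C' → n *
C' → /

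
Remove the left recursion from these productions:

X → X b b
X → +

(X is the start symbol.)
X is directly left-recursive. The standard transformation for
  A → A α₁ | ... | A α_m | β₁ | ... | β_n
is
  A  → β₁ A' | ... | β_n A'
  A' → α₁ A' | ... | α_m A' | ε

X → + becomes X → + X'
X → X b b becomes X' → b b X'
Add X' → ε

Resulting grammar:
X → + X'
X' → b b X'
X' → ε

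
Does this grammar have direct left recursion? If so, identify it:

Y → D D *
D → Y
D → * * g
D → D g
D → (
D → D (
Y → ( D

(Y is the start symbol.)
Yes, D is left-recursive

Direct left recursion occurs when N → N α for some non-terminal N (the right-hand side begins with the left-hand side itself).

Y → D D *: starts with D
D → Y: starts with Y
D → * * g: starts with '*'
D → D g: LEFT RECURSIVE (starts with D)
D → (: starts with '('
D → D (: LEFT RECURSIVE (starts with D)
Y → ( D: starts with '('

The grammar has direct left recursion on: D.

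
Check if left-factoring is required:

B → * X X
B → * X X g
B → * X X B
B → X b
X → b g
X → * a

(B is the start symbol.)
Yes, B has productions with common prefix '* X X'

Left-factoring is needed when two productions for the same non-terminal
share a common prefix on the right-hand side.

Productions for B:
  B → * X X
  B → * X X g
  B → * X X B
  B → X b
Productions for X:
  X → b g
  X → * a

Found common prefix '* X X' in productions for B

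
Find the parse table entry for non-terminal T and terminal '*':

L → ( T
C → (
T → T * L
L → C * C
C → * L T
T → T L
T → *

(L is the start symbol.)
To find M[T, '*'], we find productions for T where '*' is in the predict set (PREDICT(N → α) = (FIRST(α) \ {ε}) ∪ (FOLLOW(N) if α ⇒* ε)).

Relevant sets:
  FIRST(T) = { '*' }

T → T * L: PREDICT = { '*' }
  '*' is in predict set, so this production goes in M[T, '*']
T → T L: PREDICT = { '*' }
  '*' is in predict set, so this production goes in M[T, '*']
T → *: PREDICT = { '*' }
  '*' is in predict set, so this production goes in M[T, '*']

M[T, '*'] = T → T * L, T → T L, T → *  (a multiply-defined cell — the grammar is not LL(1))

Answer: T → T * L, T → T L, T → *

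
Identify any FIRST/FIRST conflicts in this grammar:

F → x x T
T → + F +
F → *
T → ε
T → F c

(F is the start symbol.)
No FIRST/FIRST conflicts.

FIRST sets of the non-terminals at (or reachable through a nullable prefix from) the front of some alternative:
  FIRST(F) = { '*', 'x' }

Productions for F:
  F → x x T: FIRST = { 'x' }
  F → *: FIRST = { '*' }
Productions for T:
  T → + F +: FIRST = { '+' }
  T → ε: FIRST = { ε }
  T → F c: FIRST = { '*', 'x' }

All alternatives of each non-terminal have pairwise disjoint FIRST sets.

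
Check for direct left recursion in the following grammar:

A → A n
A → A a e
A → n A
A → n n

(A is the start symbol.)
Yes, A is left-recursive

A → A n: LEFT RECURSIVE (starts with A)
A → A a e: LEFT RECURSIVE (starts with A)
A → n A: starts with n
A → n n: starts with n

The grammar has direct left recursion on: A.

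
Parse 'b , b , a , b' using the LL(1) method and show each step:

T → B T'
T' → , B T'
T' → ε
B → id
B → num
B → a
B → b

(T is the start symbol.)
LL(1) parsing maintains a stack (initially the start symbol over $) and the input. At each step: if the stack top is a terminal, match it against the current input token; if it is a non-terminal N, replace it with the RHS of M[N, lookahead] (the unique production whose predict set contains the lookahead).

Stack is shown with the top on the left.

Stack     Input            Action
---------------------------------
T $       b , b , a , b $  output T → B T'
B T' $    b , b , a , b $  output B → b
b T' $    b , b , a , b $  match 'b'
T' $      , b , a , b $    output T' → , B T'
, B T' $  , b , a , b $    match ','
B T' $    b , a , b $      output B → b
b T' $    b , a , b $      match 'b'
T' $      , a , b $        output T' → , B T'
, B T' $  , a , b $        match ','
B T' $    a , b $          output B → a
a T' $    a , b $          match 'a'
T' $      , b $            output T' → , B T'
, B T' $  , b $            match ','
B T' $    b $              output B → b
b T' $    b $              match 'b'
T' $      $                output T' → ε
$         $                accept

The string is accepted.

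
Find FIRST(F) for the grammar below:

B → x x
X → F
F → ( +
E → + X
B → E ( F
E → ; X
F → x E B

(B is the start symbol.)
{ '(', 'x' }

From F → ( +:
  - '(' is a terminal: add '(' and stop
From F → x E B:
  - x is a terminal: add 'x' and stop

Collecting: FIRST(F) = { '(', 'x' }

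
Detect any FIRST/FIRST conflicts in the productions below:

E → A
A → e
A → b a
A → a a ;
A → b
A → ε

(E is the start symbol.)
Yes. A → b a / A → b on { 'b' }

A FIRST/FIRST conflict occurs when two productions N → α and N → β for the same non-terminal have FIRST(α) ∩ FIRST(β) ≠ ∅ (with ε ∈ FIRST of a nullable right-hand side, so two nullable alternatives also conflict).

Productions for A:
  A → e: FIRST = { 'e' }
  A → b a: FIRST = { 'b' }
  A → a a ;: FIRST = { 'a' }
  A → b: FIRST = { 'b' }
  A → ε: FIRST = { ε }
E has only one production, so no FIRST/FIRST conflict is possible there.

Conflict for A: A → b a and A → b
  Overlap: { 'b' }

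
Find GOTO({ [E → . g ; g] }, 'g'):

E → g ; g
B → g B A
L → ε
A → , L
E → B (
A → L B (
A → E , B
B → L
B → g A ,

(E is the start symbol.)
{ [E → g . ; g] }

GOTO(I, 'g') = CLOSURE({ [A → αX.β] : [A → α.Xβ] ∈ I, X = 'g' })

Items with dot before 'g', with the dot advanced:
  [E → . g ; g] → [E → g . ; g]
Closure adds nothing (no advanced item has the dot before a non-terminal).

GOTO = { [E → g . ; g] }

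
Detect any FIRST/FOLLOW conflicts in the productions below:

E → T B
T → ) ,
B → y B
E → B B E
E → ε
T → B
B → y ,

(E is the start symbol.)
No FIRST/FOLLOW conflicts.

A FIRST/FOLLOW conflict occurs when a non-terminal N has a nullable alternative N → β (β ⇒* ε) and another alternative N → α with FIRST(α) ∩ FOLLOW(N) ≠ ∅: on such a lookahead the parser cannot decide between expanding α and letting N vanish via β.

Nullable non-terminals: E.
FIRST sets used below: FIRST(T) = { ')', 'y' }, FIRST(B) = { 'y' }

E: nullable alternative(s) E → ε; FOLLOW(E) = { $ }
  E → T B: FIRST \ {ε} = { ')', 'y' } — disjoint from FOLLOW(E)
  E → B B E: FIRST \ {ε} = { 'y' } — disjoint from FOLLOW(E)
  E → ε: FIRST \ {ε} = { } — this is the only nullable alternative, skip

B, T have no nullable alternative, so no FIRST/FOLLOW check is needed there.

No FIRST/FOLLOW conflicts found.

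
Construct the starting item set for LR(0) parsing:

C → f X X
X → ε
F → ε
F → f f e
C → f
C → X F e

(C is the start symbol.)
First, augment the grammar with C' → C
I₀ = CLOSURE({ [C' → . C] }):
  [C' → . C] has the dot before C: add [C → . f X X], [C → . f], [C → . X F e]
  [C → . X F e] has the dot before X: add [X → .]
No further items can be added.

I₀ = { [C → . X F e], [C → . f X X], [C → . f], [C' → . C], [X → .] }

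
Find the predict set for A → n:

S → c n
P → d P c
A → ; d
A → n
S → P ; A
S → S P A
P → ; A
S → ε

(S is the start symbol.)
PREDICT(A → n) = (FIRST(RHS) \ {ε}) ∪ (FOLLOW(A) if ε ∈ FIRST(RHS), i.e. RHS ⇒* ε)
FIRST(n) = { 'n' }
ε ∉ FIRST(n), so FOLLOW(A) is not added.
PREDICT(A → n) = { 'n' }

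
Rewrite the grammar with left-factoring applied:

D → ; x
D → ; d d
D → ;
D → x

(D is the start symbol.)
Left-factoring transforms A → αβ₁ | αβ₂ into A → αA' and A' → β₁ | β₂
(α is the longest common prefix among the alternatives). Repeat until
no nonterminal has two alternatives with a common prefix.

Round 1: D has alternatives sharing prefix ';'. Introduce D': D → ; D'
  Add: D' → x
  Add: D' → d d
  Add: D' → ε

No remaining common prefixes — done.

Resulting grammar:
D → ; D'
D' → x
D' → d d
D' → ε
D → x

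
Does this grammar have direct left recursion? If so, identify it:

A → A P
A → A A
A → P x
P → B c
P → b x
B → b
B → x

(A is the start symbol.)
A → A P: LEFT RECURSIVE (starts with A)
A → A A: LEFT RECURSIVE (starts with A)
A → P x: starts with P
P → B c: starts with B
P → b x: starts with b
B → b: starts with b
B → x: starts with x

The grammar has direct left recursion on: A.

Answer: Yes, A is left-recursive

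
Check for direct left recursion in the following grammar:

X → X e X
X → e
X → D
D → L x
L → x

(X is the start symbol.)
Yes, X is left-recursive

Direct left recursion occurs when N → N α for some non-terminal N (the right-hand side begins with the left-hand side itself).

X → X e X: LEFT RECURSIVE (starts with X)
X → e: starts with e
X → D: starts with D
D → L x: starts with L
L → x: starts with x

The grammar has direct left recursion on: X.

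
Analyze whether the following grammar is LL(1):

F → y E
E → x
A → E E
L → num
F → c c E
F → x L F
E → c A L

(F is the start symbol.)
For F:
  PREDICT(F → y E) = { 'y' }
  PREDICT(F → c c E) = { 'c' }
  PREDICT(F → x L F) = { 'x' }
For E:
  PREDICT(E → x) = { 'x' }
  PREDICT(E → c A L) = { 'c' }
A, L have a single production, so nothing to check there.

All predict sets are disjoint. The grammar IS LL(1).

Answer: Yes, the grammar is LL(1).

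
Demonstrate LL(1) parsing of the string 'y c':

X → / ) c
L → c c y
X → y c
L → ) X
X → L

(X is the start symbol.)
LL(1) parsing maintains a stack (initially the start symbol over $) and the input. At each step: if the stack top is a terminal, match it against the current input token; if it is a non-terminal N, replace it with the RHS of M[N, lookahead] (the unique production whose predict set contains the lookahead).

Stack is shown with the top on the left.

Stack  Input  Action
--------------------
X $    y c $  output X → y c
y c $  y c $  match 'y'
c $    c $    match 'c'
$      $      accept

The string is accepted.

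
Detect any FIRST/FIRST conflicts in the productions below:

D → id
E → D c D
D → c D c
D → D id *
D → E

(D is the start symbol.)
Yes. D → id / D → D id '*' on { 'id' }; D → id / D → E on { 'id' }; D → c D c / D → D id '*' on { 'c' }; D → c D c / D → E on { 'c' }; D → D id '*' / D → E on { 'c', 'id' }

A FIRST/FIRST conflict occurs when two productions N → α and N → β for the same non-terminal have FIRST(α) ∩ FIRST(β) ≠ ∅ (with ε ∈ FIRST of a nullable right-hand side, so two nullable alternatives also conflict).

FIRST sets of the non-terminals at (or reachable through a nullable prefix from) the front of some alternative:
  FIRST(D) = { 'c', 'id' }
  FIRST(E) = { 'c', 'id' }

Productions for D:
  D → id: FIRST = { 'id' }
  D → c D c: FIRST = { 'c' }
  D → D id *: FIRST = { 'c', 'id' }
  D → E: FIRST = { 'c', 'id' }
E has only one production, so no FIRST/FIRST conflict is possible there.

Conflict for D: D → id and D → D id *
  Overlap: { 'id' }
Conflict for D: D → id and D → E
  Overlap: { 'id' }
Conflict for D: D → c D c and D → D id *
  Overlap: { 'c' }
Conflict for D: D → c D c and D → E
  Overlap: { 'c' }
Conflict for D: D → D id * and D → E
  Overlap: { 'c', 'id' }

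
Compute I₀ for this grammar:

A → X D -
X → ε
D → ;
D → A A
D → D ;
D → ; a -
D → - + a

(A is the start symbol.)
{ [A → . X D -], [A' → . A], [X → .] }

First, augment the grammar with A' → A
I₀ = CLOSURE({ [A' → . A] }):
  [A' → . A] has the dot before A: add [A → . X D -]
  [A → . X D -] has the dot before X: add [X → .]
No further items can be added.

I₀ = { [A → . X D -], [A' → . A], [X → .] }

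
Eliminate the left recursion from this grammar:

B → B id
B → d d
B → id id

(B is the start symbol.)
B → d d B'
B → id id B'
B' → id B'
B' → ε

B is directly left-recursive. The standard transformation for
  A → A α₁ | ... | A α_m | β₁ | ... | β_n
is
  A  → β₁ A' | ... | β_n A'
  A' → α₁ A' | ... | α_m A' | ε

B → d d becomes B → d d B'
B → id id becomes B → id id B'
B → B id becomes B' → id B'
Add B' → ε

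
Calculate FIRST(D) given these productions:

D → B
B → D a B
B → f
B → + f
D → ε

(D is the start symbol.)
To compute FIRST(D), examine every production with D on the left-hand side, reading each right-hand side left to right until a non-nullable symbol is reached.

FIRST sets of the other non-terminals involved (by the same procedure, iterated to a fixed point):
  FIRST(B) = { '+', 'a', 'f' }

From D → B:
  - B is a non-terminal: add FIRST(B) \ {ε} = { '+', 'a', 'f' }
    B is not nullable, so stop
From D → ε:
  - ε-production, so ε ∈ FIRST(D)

Collecting: FIRST(D) = { '+', 'a', 'f', ε }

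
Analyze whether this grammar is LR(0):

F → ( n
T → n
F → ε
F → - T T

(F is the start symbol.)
Augment with F' → F and build the canonical LR(0) collection (I0 = CLOSURE({[F' → . F]}), then GOTO on every symbol after a dot until no new states appear). It has 8 states:
  I0: { [F → . ( n], [F → . - T T], [F → .], [F' → . F] }  — shift, reduce
  I1: { [F → ( . n] }  — shift
  I2: { [F → - . T T], [T → . n] }  — shift
  I3: { [F' → F .] }  — accept
  I4: { [F → - T . T], [T → . n] }  — shift
  I5: { [T → n .] }  — reduce
  I6: { [F → - T T .] }  — reduce
  I7: { [F → ( n .] }  — reduce

Conflict in state I0:
  Shift-reduce conflict between [F → .] and [F → . ( n]
So the grammar is NOT LR(0).

Answer: No. Shift-reduce conflict between [F → .] and [F → . ( n]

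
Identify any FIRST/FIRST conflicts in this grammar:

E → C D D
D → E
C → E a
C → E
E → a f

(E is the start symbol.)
A FIRST/FIRST conflict occurs when two productions N → α and N → β for the same non-terminal have FIRST(α) ∩ FIRST(β) ≠ ∅ (with ε ∈ FIRST of a nullable right-hand side, so two nullable alternatives also conflict).

FIRST sets of the non-terminals at (or reachable through a nullable prefix from) the front of some alternative:
  FIRST(C) = { 'a' }
  FIRST(E) = { 'a' }

Productions for E:
  E → C D D: FIRST = { 'a' }
  E → a f: FIRST = { 'a' }
Productions for C:
  C → E a: FIRST = { 'a' }
  C → E: FIRST = { 'a' }
D has only one production, so no FIRST/FIRST conflict is possible there.

Conflict for E: E → C D D and E → a f
  Overlap: { 'a' }
Conflict for C: C → E a and C → E
  Overlap: { 'a' }

Answer: Yes. E → C D D / E → a f on { 'a' }; C → E a / C → E on { 'a' }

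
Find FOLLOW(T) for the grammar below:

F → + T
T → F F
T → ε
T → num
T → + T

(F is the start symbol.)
{ $, '+' }

To compute FOLLOW(T), find every occurrence of T on a right-hand side N → α T β: add FIRST(β) \ {ε}, and if β is empty or nullable also add FOLLOW(N). Iterate to a fixed point.

In F → + T: T is at the end, add FOLLOW(F)
In T → + T: T is at the end; this adds FOLLOW(T) to itself — nothing new

The FOLLOW sets referred to above (computed the same way, to a fixed point):
  FOLLOW(F) = { $, '+' }

Taking the union: FOLLOW(T) = { $, '+' }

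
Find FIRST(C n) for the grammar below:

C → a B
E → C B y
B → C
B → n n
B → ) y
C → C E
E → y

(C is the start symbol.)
FIRST sets of the non-terminals involved (from the grammar, by fixed-point iteration):
  FIRST(C) = { 'a' }

To compute FIRST(C n), process the symbols left to right:
Symbol C is a non-terminal. Add FIRST(C) \ {ε} = { 'a' }
C is not nullable (ε ∉ FIRST(C)), so stop here.
FIRST(C n) = { 'a' }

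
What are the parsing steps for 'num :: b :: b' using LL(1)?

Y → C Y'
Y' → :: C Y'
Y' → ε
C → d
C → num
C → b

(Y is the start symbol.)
LL(1) parsing maintains a stack (initially the start symbol over $) and the input. At each step: if the stack top is a terminal, match it against the current input token; if it is a non-terminal N, replace it with the RHS of M[N, lookahead] (the unique production whose predict set contains the lookahead).

Stack is shown with the top on the left.

Stack      Input            Action
----------------------------------
Y $        num :: b :: b $  output Y → C Y'
C Y' $     num :: b :: b $  output C → num
num Y' $   num :: b :: b $  match 'num'
Y' $       :: b :: b $      output Y' → :: C Y'
:: C Y' $  :: b :: b $      match '::'
C Y' $     b :: b $         output C → b
b Y' $     b :: b $         match 'b'
Y' $       :: b $           output Y' → :: C Y'
:: C Y' $  :: b $           match '::'
C Y' $     b $              output C → b
b Y' $     b $              match 'b'
Y' $       $                output Y' → ε
$          $                accept

The string is accepted.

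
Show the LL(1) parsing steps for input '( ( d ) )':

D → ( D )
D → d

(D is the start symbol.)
LL(1) parsing maintains a stack (initially the start symbol over $) and the input. At each step: if the stack top is a terminal, match it against the current input token; if it is a non-terminal N, replace it with the RHS of M[N, lookahead] (the unique production whose predict set contains the lookahead).

Stack is shown with the top on the left.

Stack      Input        Action
------------------------------
D $        ( ( d ) ) $  output D → ( D )
( D ) $    ( ( d ) ) $  match '('
D ) $      ( d ) ) $    output D → ( D )
( D ) ) $  ( d ) ) $    match '('
D ) ) $    d ) ) $      output D → d
d ) ) $    d ) ) $      match 'd'
) ) $      ) ) $        match ')'
) $        ) $          match ')'
$          $            accept

The string is accepted.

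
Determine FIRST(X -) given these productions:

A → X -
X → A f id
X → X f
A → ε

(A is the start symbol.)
{ 'f' }

FIRST sets of the non-terminals involved (from the grammar, by fixed-point iteration):
  FIRST(X) = { 'f' }

To compute FIRST(X -), process the symbols left to right:
Symbol X is a non-terminal. Add FIRST(X) \ {ε} = { 'f' }
X is not nullable (ε ∉ FIRST(X)), so stop here.
FIRST(X -) = { 'f' }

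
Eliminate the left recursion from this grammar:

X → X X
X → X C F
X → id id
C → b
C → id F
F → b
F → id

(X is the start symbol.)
X is directly left-recursive. The standard transformation for
  A → A α₁ | ... | A α_m | β₁ | ... | β_n
is
  A  → β₁ A' | ... | β_n A'
  A' → α₁ A' | ... | α_m A' | ε

X → id id becomes X → id id X'
X → X X becomes X' → X X'
X → X C F becomes X' → C F X'
Add X' → ε

Productions for other non-terminals are unchanged:
  C → b
  C → id F
  F → b
  F → id

Resulting grammar:
X → id id X'
X' → X X'
X' → C F X'
X' → ε
C → b
C → id F
F → b
F → id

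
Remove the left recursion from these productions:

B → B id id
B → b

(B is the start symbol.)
B is directly left-recursive. The standard transformation for
  A → A α₁ | ... | A α_m | β₁ | ... | β_n
is
  A  → β₁ A' | ... | β_n A'
  A' → α₁ A' | ... | α_m A' | ε

B → b becomes B → b B'
B → B id id becomes B' → id id B'
Add B' → ε

Resulting grammar:
B → b B'
B' → id id B'
B' → ε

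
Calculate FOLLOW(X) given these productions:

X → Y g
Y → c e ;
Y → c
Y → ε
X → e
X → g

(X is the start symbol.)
{ $ }

X is the start symbol, so $ ∈ FOLLOW(X).
X does not occur on any right-hand side.

Taking the union: FOLLOW(X) = { $ }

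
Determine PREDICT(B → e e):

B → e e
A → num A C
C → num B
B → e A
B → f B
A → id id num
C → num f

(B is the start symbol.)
{ 'e' }

PREDICT(B → e e) = (FIRST(RHS) \ {ε}) ∪ (FOLLOW(B) if ε ∈ FIRST(RHS), i.e. RHS ⇒* ε)
FIRST(e e) = { 'e' }
ε ∉ FIRST(e e), so FOLLOW(B) is not added.
PREDICT(B → e e) = { 'e' }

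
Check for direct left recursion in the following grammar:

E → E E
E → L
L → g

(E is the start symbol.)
Yes, E is left-recursive

E → E E: LEFT RECURSIVE (starts with E)
E → L: starts with L
L → g: starts with g

The grammar has direct left recursion on: E.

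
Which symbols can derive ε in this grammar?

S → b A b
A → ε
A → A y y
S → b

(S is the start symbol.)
ε-productions: A → ε
So A is immediately nullable.
No further non-terminal can be added: every production for the remaining non-terminals contains a terminal or a non-nullable non-terminal.
Nullable = { 'A' }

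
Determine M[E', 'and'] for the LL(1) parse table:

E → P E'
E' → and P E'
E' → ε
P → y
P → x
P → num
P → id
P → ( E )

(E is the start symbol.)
E' → and P E'

To find M[E', 'and'], we find productions for E' where 'and' is in the predict set (PREDICT(N → α) = (FIRST(α) \ {ε}) ∪ (FOLLOW(N) if α ⇒* ε)).

Relevant sets:
  FOLLOW(E') = { $, ')' }

E' → and P E': PREDICT = { 'and' }
  'and' is in predict set, so this production goes in M[E', 'and']
E' → ε: PREDICT = { $, ')' }

M[E', 'and'] = E' → and P E'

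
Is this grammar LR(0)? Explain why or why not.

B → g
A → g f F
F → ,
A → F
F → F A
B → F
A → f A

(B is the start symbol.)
Augment with B' → B and build the canonical LR(0) collection (I0 = CLOSURE({[B' → . B]}), then GOTO on every symbol after a dot until no new states appear). It has 12 states:
  I0: { [B → . F], [B → . g], [B' → . B], [F → . ,], [F → . F A] }  — shift
  I1: { [F → , .] }  — reduce
  I2: { [B' → B .] }  — accept
  I3: { [A → . F], [A → . f A], [A → . g f F], [B → F .], [F → . ,], [F → . F A], [F → F . A] }  — shift, reduce
  I4: { [B → g .] }  — reduce
  I5: { [F → F A .] }  — reduce
  I6: { [A → . F], [A → . f A], [A → . g f F], [A → F .], [F → . ,], [F → . F A], [F → F . A] }  — shift, reduce
  I7: { [A → . F], [A → . f A], [A → . g f F], [A → f . A], [F → . ,], [F → . F A] }  — shift
  I8: { [A → g . f F] }  — shift
  I9: { [A → g f . F], [F → . ,], [F → . F A] }  — shift
  I10: { [A → . F], [A → . f A], [A → . g f F], [A → g f F .], [F → . ,], [F → . F A], [F → F . A] }  — shift, reduce
  I11: { [A → f A .] }  — reduce

Conflict in state I3:
  Shift-reduce conflict between [B → F .] and [A → . f A]
So the grammar is NOT LR(0).

Answer: No. Shift-reduce conflict between [B → F .] and [A → . f A]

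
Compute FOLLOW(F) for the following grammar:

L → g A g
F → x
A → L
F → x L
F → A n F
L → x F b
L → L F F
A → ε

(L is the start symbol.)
To compute FOLLOW(F), find every occurrence of F on a right-hand side N → α F β: add FIRST(β) \ {ε}, and if β is empty or nullable also add FOLLOW(N). Iterate to a fixed point.

In F → A n F: F is at the end; this adds FOLLOW(F) to itself — nothing new
In L → x F b: F is followed by b, add FIRST(b) \ {ε} = { 'b' }
In L → L F F: F is followed by F, add FIRST(F) \ {ε} = { 'g', 'n', 'x' }
In L → L F F: F is at the end, add FOLLOW(L)

The FOLLOW sets referred to above (computed the same way, to a fixed point):
  FOLLOW(L) = { $, 'b', 'g', 'n', 'x' }

Taking the union: FOLLOW(F) = { $, 'b', 'g', 'n', 'x' }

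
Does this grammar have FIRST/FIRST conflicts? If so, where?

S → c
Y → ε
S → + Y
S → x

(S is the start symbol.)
No FIRST/FIRST conflicts.

Productions for S:
  S → c: FIRST = { 'c' }
  S → + Y: FIRST = { '+' }
  S → x: FIRST = { 'x' }
Y has only one production, so no FIRST/FIRST conflict is possible there.

All alternatives of each non-terminal have pairwise disjoint FIRST sets.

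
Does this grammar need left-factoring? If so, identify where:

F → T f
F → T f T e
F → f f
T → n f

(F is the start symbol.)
Left-factoring is needed when two productions for the same non-terminal
share a common prefix on the right-hand side.

Productions for F:
  F → T f
  F → T f T e
  F → f f

Found common prefix 'T f' in productions for F

Answer: Yes, F has productions with common prefix 'T f'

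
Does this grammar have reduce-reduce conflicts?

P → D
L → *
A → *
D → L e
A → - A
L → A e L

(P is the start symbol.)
Yes — I1: [A → * .] vs [L → * .]

A reduce-reduce conflict occurs when an LR(0) state has two complete items [A → α .] and [B → β .] — both call for a reduction, and with no lookahead the parser cannot choose between them.

Augment with P' → P and build the canonical LR(0) collection (I0 = CLOSURE({[P' → . P]}), then GOTO on every symbol after a dot until no new states appear). It has 12 states:
  I0: { [A → . *], [A → . - A], [D → . L e], [L → . *], [L → . A e L], [P → . D], [P' → . P] }  — shift
  I1: { [A → * .], [L → * .] }  — 2 reduces
  I2: { [A → - . A], [A → . *], [A → . - A] }  — shift
  I3: { [L → A . e L] }  — shift
  I4: { [P → D .] }  — reduce
  I5: { [D → L . e] }  — shift
  I6: { [P' → P .] }  — accept
  I7: { [D → L e .] }  — reduce
  I8: { [A → . *], [A → . - A], [L → . *], [L → . A e L], [L → A e . L] }  — shift
  I9: { [L → A e L .] }  — reduce
  I10: { [A → * .] }  — reduce
  I11: { [A → - A .] }  — reduce

I1 contains complete items [A → * .], [L → * .] — reduce-reduce conflict.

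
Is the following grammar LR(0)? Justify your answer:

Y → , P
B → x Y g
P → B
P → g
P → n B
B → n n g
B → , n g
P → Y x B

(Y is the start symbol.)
Augment with Y' → Y and build the canonical LR(0) collection (I0 = CLOSURE({[Y' → . Y]}), then GOTO on every symbol after a dot until no new states appear). It has 23 states:
  I0: { [Y → . , P], [Y' → . Y] }  — shift
  I1: { [B → . , n g], [B → . n n g], [B → . x Y g], [P → . B], [P → . Y x B], [P → . g], [P → . n B], [Y → , . P], [Y → . , P] }  — shift
  I2: { [Y' → Y .] }  — accept
  I3: { [B → , . n g], [B → . , n g], [B → . n n g], [B → . x Y g], [P → . B], [P → . Y x B], [P → . g], [P → . n B], [Y → , . P], [Y → . , P] }  — shift
  I4: { [P → B .] }  — reduce
  I5: { [Y → , P .] }  — reduce
  I6: { [P → Y . x B] }  — shift
  I7: { [P → g .] }  — reduce
  I8: { [B → . , n g], [B → . n n g], [B → . x Y g], [B → n . n g], [P → n . B] }  — shift
  I9: { [B → x . Y g], [Y → . , P] }  — shift
  I10: { [B → x Y . g] }  — shift
  I11: { [B → x Y g .] }  — reduce
  I12: { [B → , . n g] }  — shift
  I13: { [P → n B .] }  — reduce
  I14: { [B → n . n g], [B → n n . g] }  — shift
  I15: { [B → n n g .] }  — reduce
  I16: { [B → n n . g] }  — shift
  I17: { [B → , n . g] }  — shift
  I18: { [B → , n g .] }  — reduce
  I19: { [B → . , n g], [B → . n n g], [B → . x Y g], [P → Y x . B] }  — shift
  I20: { [P → Y x B .] }  — reduce
  I21: { [B → n . n g] }  — shift
  I22: { [B → , n . g], [B → . , n g], [B → . n n g], [B → . x Y g], [B → n . n g], [P → n . B] }  — shift

Every state is either a pure shift/goto state or contains exactly one complete item and nothing to shift — no conflicts. The grammar is LR(0).

Answer: Yes, the grammar is LR(0)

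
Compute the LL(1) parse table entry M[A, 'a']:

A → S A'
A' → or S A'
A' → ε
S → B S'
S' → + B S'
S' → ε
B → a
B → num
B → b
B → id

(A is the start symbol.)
To find M[A, 'a'], we find productions for A where 'a' is in the predict set (PREDICT(N → α) = (FIRST(α) \ {ε}) ∪ (FOLLOW(N) if α ⇒* ε)).

Relevant sets:
  FIRST(S) = { 'a', 'b', 'id', 'num' }

A → S A': PREDICT = { 'a', 'b', 'id', 'num' }
  'a' is in predict set, so this production goes in M[A, 'a']

M[A, 'a'] = A → S A'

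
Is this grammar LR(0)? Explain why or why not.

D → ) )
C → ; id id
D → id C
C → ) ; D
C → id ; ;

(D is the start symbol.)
Augment with D' → D and build the canonical LR(0) collection (I0 = CLOSURE({[D' → . D]}), then GOTO on every symbol after a dot until no new states appear). It has 15 states:
  I0: { [D → . ) )], [D → . id C], [D' → . D] }  — shift
  I1: { [D → ) . )] }  — shift
  I2: { [D' → D .] }  — accept
  I3: { [C → . ) ; D], [C → . ; id id], [C → . id ; ;], [D → id . C] }  — shift
  I4: { [C → ) . ; D] }  — shift
  I5: { [C → ; . id id] }  — shift
  I6: { [D → id C .] }  — reduce
  I7: { [C → id . ; ;] }  — shift
  I8: { [C → id ; . ;] }  — shift
  I9: { [C → id ; ; .] }  — reduce
  I10: { [C → ; id . id] }  — shift
  I11: { [C → ; id id .] }  — reduce
  I12: { [C → ) ; . D], [D → . ) )], [D → . id C] }  — shift
  I13: { [C → ) ; D .] }  — reduce
  I14: { [D → ) ) .] }  — reduce

Every state is either a pure shift/goto state or contains exactly one complete item and nothing to shift — no conflicts. The grammar is LR(0).

Answer: Yes, the grammar is LR(0)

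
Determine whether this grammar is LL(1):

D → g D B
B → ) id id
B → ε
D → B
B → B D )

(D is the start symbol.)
No. Predict set conflict for D: { 'g' }

Relevant sets:
  FIRST(B) = { ')', 'g', ε }
  FIRST(D) = { ')', 'g', ε }
  FOLLOW(D) = { $, ')', 'g' }
  FOLLOW(B) = { $, ')', 'g' }

For D:
  PREDICT(D → g D B) = { 'g' }
  PREDICT(D → B) = { $, ')', 'g' }
For B:
  PREDICT(B → ')' id id) = { ')' }
  PREDICT(B → ε) = { $, ')', 'g' }
  PREDICT(B → B D ')') = { ')', 'g' }

Conflict found: Predict set conflict for D: { 'g' }
The grammar is NOT LL(1).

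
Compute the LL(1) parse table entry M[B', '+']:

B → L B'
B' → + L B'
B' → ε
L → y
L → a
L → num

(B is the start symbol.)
B' → + L B'

To find M[B', '+'], we find productions for B' where '+' is in the predict set (PREDICT(N → α) = (FIRST(α) \ {ε}) ∪ (FOLLOW(N) if α ⇒* ε)).

Relevant sets:
  FOLLOW(B') = { $ }

B' → + L B': PREDICT = { '+' }
  '+' is in predict set, so this production goes in M[B', '+']
B' → ε: PREDICT = { $ }

M[B', '+'] = B' → + L B'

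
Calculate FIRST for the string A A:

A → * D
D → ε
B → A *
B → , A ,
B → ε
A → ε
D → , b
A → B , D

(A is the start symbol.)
FIRST sets of the non-terminals involved (from the grammar, by fixed-point iteration):
  FIRST(A) = { '*', ',', ε }

To compute FIRST(A A), process the symbols left to right:
Symbol A is a non-terminal. Add FIRST(A) \ {ε} = { '*', ',' }
A is nullable (ε ∈ FIRST(A)), continue to the next symbol.
Symbol A is a non-terminal. Add FIRST(A) \ {ε} = { '*', ',' }
A is nullable (ε ∈ FIRST(A)), continue to the next symbol.
All symbols are nullable, so ε is in the result.
FIRST(A A) = { '*', ',', ε }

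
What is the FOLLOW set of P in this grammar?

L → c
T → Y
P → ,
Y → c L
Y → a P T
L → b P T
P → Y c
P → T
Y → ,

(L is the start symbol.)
{ ',', 'a', 'c' }

To compute FOLLOW(P), find every occurrence of P on a right-hand side N → α P β: add FIRST(β) \ {ε}, and if β is empty or nullable also add FOLLOW(N). Iterate to a fixed point.

In Y → a P T: P is followed by T, add FIRST(T) \ {ε} = { ',', 'a', 'c' }
In L → b P T: P is followed by T, add FIRST(T) \ {ε} = { ',', 'a', 'c' }

Taking the union: FOLLOW(P) = { ',', 'a', 'c' }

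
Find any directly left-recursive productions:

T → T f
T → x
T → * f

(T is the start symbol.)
Yes, T is left-recursive

Direct left recursion occurs when N → N α for some non-terminal N (the right-hand side begins with the left-hand side itself).

T → T f: LEFT RECURSIVE (starts with T)
T → x: starts with x
T → * f: starts with '*'

The grammar has direct left recursion on: T.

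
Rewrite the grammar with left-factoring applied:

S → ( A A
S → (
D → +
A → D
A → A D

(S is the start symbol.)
Left-factoring transforms A → αβ₁ | αβ₂ into A → αA' and A' → β₁ | β₂
(α is the longest common prefix among the alternatives). Repeat until
no nonterminal has two alternatives with a common prefix.

Round 1: S has alternatives sharing prefix '('. Introduce S': S → ( S'
  Add: S' → A A
  Add: S' → ε

No remaining common prefixes — done.

Resulting grammar:
S → ( S'
S' → A A
S' → ε
D → +
A → D
A → A D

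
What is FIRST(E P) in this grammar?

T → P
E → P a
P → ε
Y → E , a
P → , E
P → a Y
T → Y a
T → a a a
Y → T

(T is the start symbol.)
{ ',', 'a' }

FIRST sets of the non-terminals involved (from the grammar, by fixed-point iteration):
  FIRST(E) = { ',', 'a' }

To compute FIRST(E P), process the symbols left to right:
Symbol E is a non-terminal. Add FIRST(E) \ {ε} = { ',', 'a' }
E is not nullable (ε ∉ FIRST(E)), so stop here.
FIRST(E P) = { ',', 'a' }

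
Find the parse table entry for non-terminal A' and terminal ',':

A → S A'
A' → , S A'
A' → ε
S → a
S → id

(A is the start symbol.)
A' → , S A'

To find M[A', ','], we find productions for A' where ',' is in the predict set (PREDICT(N → α) = (FIRST(α) \ {ε}) ∪ (FOLLOW(N) if α ⇒* ε)).

Relevant sets:
  FOLLOW(A') = { $ }

A' → , S A': PREDICT = { ',' }
  ',' is in predict set, so this production goes in M[A', ',']
A' → ε: PREDICT = { $ }

M[A', ','] = A' → , S A'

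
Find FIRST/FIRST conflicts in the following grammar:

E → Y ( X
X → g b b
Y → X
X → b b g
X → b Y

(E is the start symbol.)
A FIRST/FIRST conflict occurs when two productions N → α and N → β for the same non-terminal have FIRST(α) ∩ FIRST(β) ≠ ∅ (with ε ∈ FIRST of a nullable right-hand side, so two nullable alternatives also conflict).

Productions for X:
  X → g b b: FIRST = { 'g' }
  X → b b g: FIRST = { 'b' }
  X → b Y: FIRST = { 'b' }
E, Y have only one production, so no FIRST/FIRST conflict is possible there.

Conflict for X: X → b b g and X → b Y
  Overlap: { 'b' }

Answer: Yes. X → b b g / X → b Y on { 'b' }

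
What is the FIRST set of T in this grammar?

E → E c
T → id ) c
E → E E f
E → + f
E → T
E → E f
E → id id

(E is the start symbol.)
From T → id ) c:
  - id is a terminal: add 'id' and stop

Collecting: FIRST(T) = { 'id' }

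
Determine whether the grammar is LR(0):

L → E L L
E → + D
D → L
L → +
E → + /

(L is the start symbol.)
A grammar is LR(0) if no state in the canonical LR(0) collection has:
  - both a shift item (dot before a terminal) and a complete item (shift-reduce conflict), or
  - two or more complete items (reduce-reduce conflict; the accept item [L' → L .] counts as a complete item here).

Augment with L' → L and build the canonical LR(0) collection (I0 = CLOSURE({[L' → . L]}), then GOTO on every symbol after a dot until no new states appear). It has 9 states:
  I0: { [E → . + /], [E → . + D], [L → . +], [L → . E L L], [L' → . L] }  — shift
  I1: { [D → . L], [E → + . /], [E → + . D], [E → . + /], [E → . + D], [L → + .], [L → . +], [L → . E L L] }  — shift, reduce
  I2: { [E → . + /], [E → . + D], [L → . +], [L → . E L L], [L → E . L L] }  — shift
  I3: { [L' → L .] }  — accept
  I4: { [E → . + /], [E → . + D], [L → . +], [L → . E L L], [L → E L . L] }  — shift
  I5: { [L → E L L .] }  — reduce
  I6: { [E → + / .] }  — reduce
  I7: { [E → + D .] }  — reduce
  I8: { [D → L .] }  — reduce

Conflict in state I1:
  Shift-reduce conflict between [L → + .] and [E → . + /]
So the grammar is NOT LR(0).

Answer: No. Shift-reduce conflict between [L → + .] and [E → . + /]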